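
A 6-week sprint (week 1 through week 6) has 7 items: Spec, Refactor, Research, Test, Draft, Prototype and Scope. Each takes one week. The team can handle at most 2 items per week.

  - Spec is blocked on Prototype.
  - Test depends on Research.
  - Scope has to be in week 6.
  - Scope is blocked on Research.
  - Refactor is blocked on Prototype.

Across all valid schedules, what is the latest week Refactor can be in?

week 6

Precedence pushes Refactor to at least week 2.
Refactor at week 6 is achievable: Test in week 2, Scope in week 6, Draft in week 3, Spec in week 2, Refactor in week 6, Prototype in week 1, Research in week 1.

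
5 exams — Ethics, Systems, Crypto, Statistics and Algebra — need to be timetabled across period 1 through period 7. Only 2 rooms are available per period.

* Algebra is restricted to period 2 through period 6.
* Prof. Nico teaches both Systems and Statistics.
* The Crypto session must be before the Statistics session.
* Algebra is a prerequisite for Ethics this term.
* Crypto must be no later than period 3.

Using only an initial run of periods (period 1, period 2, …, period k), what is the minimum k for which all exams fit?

3 periods

The precedence chain requires at least 2 distinct periods.
With at most 2 per period and 5 exams, at least 3 periods are needed.
Propagating the time windows through the other constraints, Ethics can't land before period 3, so the schedule must run through at least period 3.
3 works (last occupied period: period 3): for example Ethics in period 3, Algebra in period 2, Systems in period 1, Statistics in period 2, Crypto in period 1.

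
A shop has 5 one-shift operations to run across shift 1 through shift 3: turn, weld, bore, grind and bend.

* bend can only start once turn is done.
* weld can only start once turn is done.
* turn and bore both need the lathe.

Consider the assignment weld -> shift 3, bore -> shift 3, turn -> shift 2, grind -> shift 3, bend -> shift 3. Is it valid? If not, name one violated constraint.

turn and bore both need the lathe — holds.
weld can only start once turn is done — holds.
bend can only start once turn is done — holds.

Valid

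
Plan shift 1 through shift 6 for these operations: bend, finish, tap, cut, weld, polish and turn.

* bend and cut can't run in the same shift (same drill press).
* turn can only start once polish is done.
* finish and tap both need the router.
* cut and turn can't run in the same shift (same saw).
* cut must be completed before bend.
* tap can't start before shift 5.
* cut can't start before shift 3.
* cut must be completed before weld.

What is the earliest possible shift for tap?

Tap is available from shift 5.
tap at shift 5 is achievable: finish=shift 1, cut=shift 3, weld=shift 4, turn=shift 2, polish=shift 1, tap=shift 5, bend=shift 4.

shift 5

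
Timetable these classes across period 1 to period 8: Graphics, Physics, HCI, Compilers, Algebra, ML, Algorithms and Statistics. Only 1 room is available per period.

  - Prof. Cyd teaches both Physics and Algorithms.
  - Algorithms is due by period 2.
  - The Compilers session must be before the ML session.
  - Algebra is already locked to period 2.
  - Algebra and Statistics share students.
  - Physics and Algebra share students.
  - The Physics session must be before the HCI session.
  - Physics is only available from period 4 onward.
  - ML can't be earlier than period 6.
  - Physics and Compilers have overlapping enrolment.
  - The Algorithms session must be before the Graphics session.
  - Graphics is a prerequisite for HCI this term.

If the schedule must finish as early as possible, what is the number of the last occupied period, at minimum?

The precedence chain requires at least 3 distinct periods.
With at most 1 per period and 8 classes, at least 8 periods are needed.
ML can't be placed before period 6, so the schedule must run through at least period 6.
8 works (last occupied period: period 8): for example Statistics in period 8, Algorithms in period 1, Physics in period 4, Graphics in period 3, HCI in period 7, Algebra in period 2, ML in period 6, Compilers in period 5.

period 8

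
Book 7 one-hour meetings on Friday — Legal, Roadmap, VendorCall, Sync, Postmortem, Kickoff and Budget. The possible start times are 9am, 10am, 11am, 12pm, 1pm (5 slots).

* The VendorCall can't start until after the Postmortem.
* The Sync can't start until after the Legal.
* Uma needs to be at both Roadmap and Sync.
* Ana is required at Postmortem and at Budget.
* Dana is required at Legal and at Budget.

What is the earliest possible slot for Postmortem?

Downstream work caps Postmortem at 12pm.
Postmortem at 9am is achievable: Legal=9am; Sync=10am; VendorCall=10am; Postmortem=9am; Roadmap=9am; Kickoff=9am; Budget=10am.

9am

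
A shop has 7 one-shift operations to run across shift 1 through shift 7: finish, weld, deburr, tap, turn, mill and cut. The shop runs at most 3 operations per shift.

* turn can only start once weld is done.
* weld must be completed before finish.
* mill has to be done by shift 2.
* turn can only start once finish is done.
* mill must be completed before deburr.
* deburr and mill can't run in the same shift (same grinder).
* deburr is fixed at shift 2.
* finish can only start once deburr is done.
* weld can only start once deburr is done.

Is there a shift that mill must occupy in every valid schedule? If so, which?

mill's window is shift 1–shift 2.
deburr is fixed at shift 2, and mill can't share a shift with deburr.
So mill must be shift 1.

shift 1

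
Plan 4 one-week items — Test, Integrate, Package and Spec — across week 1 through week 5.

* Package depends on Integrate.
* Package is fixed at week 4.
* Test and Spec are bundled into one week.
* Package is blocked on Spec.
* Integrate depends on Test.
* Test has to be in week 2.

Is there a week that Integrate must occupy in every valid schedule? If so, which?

Test is fixed at week 2 and must come before Integrate, so Integrate is at least week 3.
Package is fixed at week 4 and must come after Integrate, so Integrate is at most week 3.
So Integrate must be week 3.

week 3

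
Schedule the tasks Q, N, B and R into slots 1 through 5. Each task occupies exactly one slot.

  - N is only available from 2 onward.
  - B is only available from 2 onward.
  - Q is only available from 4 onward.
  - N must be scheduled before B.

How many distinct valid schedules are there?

60

Splitting on Q: it can be 4 (30), 5 (30). Listing each branch's schedules as (N, B, R):
Q=4: (2,3,1) (2,3,2) (2,3,3) (2,3,4) (2,3,5) (2,4,1) (2,4,2) (2,4,3) (2,4,4) (2,4,5) (2,5,1) (2,5,2) (2,5,3) (2,5,4) (2,5,5) (3,4,1) (3,4,2) (3,4,3) (3,4,4) (3,4,5) (3,5,1) (3,5,2) (3,5,3) (3,5,4) (3,5,5) (4,5,1) (4,5,2) (4,5,3) (4,5,4) (4,5,5) — 30.
Q=5: (2,3,1) (2,3,2) (2,3,3) (2,3,4) (2,3,5) (2,4,1) (2,4,2) (2,4,3) (2,4,4) (2,4,5) (2,5,1) (2,5,2) (2,5,3) (2,5,4) (2,5,5) (3,4,1) (3,4,2) (3,4,3) (3,4,4) (3,4,5) (3,5,1) (3,5,2) (3,5,3) (3,5,4) (3,5,5) (4,5,1) (4,5,2) (4,5,3) (4,5,4) (4,5,5) — 30.
Summing: 30 + 30 = 60.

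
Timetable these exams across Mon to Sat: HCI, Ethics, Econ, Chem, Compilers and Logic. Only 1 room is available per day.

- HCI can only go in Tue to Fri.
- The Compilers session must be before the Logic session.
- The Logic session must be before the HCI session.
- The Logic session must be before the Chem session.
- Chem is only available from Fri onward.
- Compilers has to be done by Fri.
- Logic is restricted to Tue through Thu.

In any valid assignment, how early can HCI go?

Wed

HCI is available from Tue; precedence pushes HCI to at least Wed; HCI's own window allows nothing later than Fri.
HCI at Wed is achievable: Econ=Sat; HCI=Wed; Logic=Tue; Ethics=Thu; Compilers=Mon; Chem=Fri.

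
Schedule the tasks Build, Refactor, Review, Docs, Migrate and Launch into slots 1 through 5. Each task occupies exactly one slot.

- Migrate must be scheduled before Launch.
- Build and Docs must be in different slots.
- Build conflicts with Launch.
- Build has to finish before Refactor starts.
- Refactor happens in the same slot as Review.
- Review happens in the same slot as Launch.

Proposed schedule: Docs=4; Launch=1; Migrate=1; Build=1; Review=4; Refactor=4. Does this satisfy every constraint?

Migrate must be scheduled before Launch — violated.
Refactor happens in the same slot as Review — holds.
Build conflicts with Launch — violated.
Build has to finish before Refactor starts — holds.
Build and Docs must be in different slots — holds.
Review happens in the same slot as Launch — violated.

No — it violates: Build conflicts with Launch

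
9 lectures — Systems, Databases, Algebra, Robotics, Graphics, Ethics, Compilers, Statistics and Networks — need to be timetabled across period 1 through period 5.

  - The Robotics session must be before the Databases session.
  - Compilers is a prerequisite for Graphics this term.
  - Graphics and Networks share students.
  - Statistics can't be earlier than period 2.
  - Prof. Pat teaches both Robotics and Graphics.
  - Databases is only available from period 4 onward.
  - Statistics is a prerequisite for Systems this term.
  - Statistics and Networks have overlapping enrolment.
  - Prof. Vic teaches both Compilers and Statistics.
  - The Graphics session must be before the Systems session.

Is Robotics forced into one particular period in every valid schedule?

No

Robotics can be period 1 (e.g. Graphics in period 2; Statistics in period 2; Networks in period 1; Systems in period 3; Robotics in period 1; Ethics in period 1; Compilers in period 1; Databases in period 4; Algebra in period 1) or period 2 (e.g. Algebra=period 1; Systems=period 4; Statistics=period 2; Robotics=period 2; Networks=period 1; Ethics=period 1; Compilers=period 1; Databases=period 4; Graphics=period 3).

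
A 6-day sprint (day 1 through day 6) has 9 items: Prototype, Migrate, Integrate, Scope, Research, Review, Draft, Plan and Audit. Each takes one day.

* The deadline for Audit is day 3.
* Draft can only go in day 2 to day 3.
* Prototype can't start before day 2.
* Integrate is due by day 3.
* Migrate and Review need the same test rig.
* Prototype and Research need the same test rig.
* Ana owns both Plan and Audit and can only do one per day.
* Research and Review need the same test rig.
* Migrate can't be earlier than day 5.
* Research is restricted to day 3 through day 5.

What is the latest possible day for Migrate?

day 6

Migrate is available from day 5.
Migrate at day 6 is achievable: Review=day 1, Draft=day 2, Scope=day 1, Migrate=day 6, Research=day 3, Audit=day 1, Plan=day 2, Prototype=day 2, Integrate=day 1.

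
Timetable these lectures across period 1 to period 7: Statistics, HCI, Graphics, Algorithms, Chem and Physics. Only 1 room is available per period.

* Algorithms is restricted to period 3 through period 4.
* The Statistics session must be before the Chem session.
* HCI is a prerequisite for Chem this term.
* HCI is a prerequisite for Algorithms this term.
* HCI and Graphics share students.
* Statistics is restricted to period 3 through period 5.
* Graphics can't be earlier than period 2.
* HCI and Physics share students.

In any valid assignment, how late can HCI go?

period 3

Downstream work caps HCI at period 3.
HCI at period 3 is achievable: Algorithms in period 4, Chem in period 6, Statistics in period 5, Graphics in period 2, Physics in period 1, HCI in period 3.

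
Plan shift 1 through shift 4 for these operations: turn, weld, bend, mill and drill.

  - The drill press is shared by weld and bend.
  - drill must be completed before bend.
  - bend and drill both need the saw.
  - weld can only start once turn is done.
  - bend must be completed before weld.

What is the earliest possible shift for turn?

Downstream work caps turn at shift 3.
turn at shift 1 is achievable: weld -> shift 3, bend -> shift 2, turn -> shift 1, mill -> shift 1, drill -> shift 1.

shift 1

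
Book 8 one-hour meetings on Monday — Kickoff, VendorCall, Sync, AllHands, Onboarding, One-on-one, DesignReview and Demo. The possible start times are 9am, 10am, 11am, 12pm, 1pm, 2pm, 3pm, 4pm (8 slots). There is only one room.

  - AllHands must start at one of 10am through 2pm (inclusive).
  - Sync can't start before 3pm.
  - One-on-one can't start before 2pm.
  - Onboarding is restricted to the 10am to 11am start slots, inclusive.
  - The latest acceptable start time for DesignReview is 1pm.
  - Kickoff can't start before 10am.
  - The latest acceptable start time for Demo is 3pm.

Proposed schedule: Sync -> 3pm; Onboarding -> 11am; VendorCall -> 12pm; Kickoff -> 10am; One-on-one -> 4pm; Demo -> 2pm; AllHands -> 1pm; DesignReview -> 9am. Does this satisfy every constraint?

Valid

Kickoff can't start before 10am — holds.
Onboarding is restricted to the 10am to 11am start slots, inclusive — holds.
There is only one room — holds.
The latest acceptable start time for Demo is 3pm — holds.
One-on-one can't start before 2pm — holds.
AllHands must start at one of 10am through 2pm (inclusive) — holds.
Sync can't start before 3pm — holds.
The latest acceptable start time for DesignReview is 1pm — holds.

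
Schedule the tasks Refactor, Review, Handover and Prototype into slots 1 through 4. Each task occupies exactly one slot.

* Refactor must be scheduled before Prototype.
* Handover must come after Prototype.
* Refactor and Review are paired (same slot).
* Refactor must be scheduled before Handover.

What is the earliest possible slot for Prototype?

Precedence pushes Prototype to at least 2; downstream work caps Prototype at 3.
Prototype at 2 is achievable: Review in 1; Handover in 3; Prototype in 2; Refactor in 1.

2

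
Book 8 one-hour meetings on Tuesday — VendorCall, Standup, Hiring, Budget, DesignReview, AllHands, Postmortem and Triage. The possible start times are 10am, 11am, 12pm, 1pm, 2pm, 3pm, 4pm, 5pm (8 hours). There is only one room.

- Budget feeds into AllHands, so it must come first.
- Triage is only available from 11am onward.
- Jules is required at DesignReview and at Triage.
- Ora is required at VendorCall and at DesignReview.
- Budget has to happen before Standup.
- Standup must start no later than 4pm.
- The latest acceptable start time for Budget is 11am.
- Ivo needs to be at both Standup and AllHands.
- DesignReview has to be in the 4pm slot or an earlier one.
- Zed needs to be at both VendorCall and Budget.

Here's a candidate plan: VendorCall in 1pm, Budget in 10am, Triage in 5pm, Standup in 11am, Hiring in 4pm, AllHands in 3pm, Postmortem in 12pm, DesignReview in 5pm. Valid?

Budget feeds into AllHands, so it must come first — holds.
Triage is only available from 11am onward — holds.
Zed needs to be at both VendorCall and Budget — holds.
Ivo needs to be at both Standup and AllHands — holds.
Ora is required at VendorCall and at DesignReview — holds.
DesignReview has to be in the 4pm slot or an earlier one — violated.
Jules is required at DesignReview and at Triage — violated.
Budget has to happen before Standup — holds.
There is only one room — violated.
Standup must start no later than 4pm — holds.
The latest acceptable start time for Budget is 11am — holds.

No. DesignReview has to be in the 4pm slot or an earlier one is not satisfied.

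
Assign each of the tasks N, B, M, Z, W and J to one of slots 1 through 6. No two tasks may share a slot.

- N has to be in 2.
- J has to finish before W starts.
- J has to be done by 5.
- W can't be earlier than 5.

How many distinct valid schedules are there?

Splitting on B: it can be 1 (10), 3 (10), 4 (10), 5 (6), 6 (6). Listing each branch's schedules as (N, M, Z, W, J):
B=1: (2,3,4,6,5) (2,3,5,6,4) (2,3,6,5,4) (2,4,3,6,5) (2,4,5,6,3) (2,4,6,5,3) (2,5,3,6,4) (2,5,4,6,3) (2,6,3,5,4) (2,6,4,5,3) — 10.
B=3: (2,1,4,6,5) (2,1,5,6,4) (2,1,6,5,4) (2,4,1,6,5) (2,4,5,6,1) (2,4,6,5,1) (2,5,1,6,4) (2,5,4,6,1) (2,6,1,5,4) (2,6,4,5,1) — 10.
B=4: (2,1,3,6,5) (2,1,5,6,3) (2,1,6,5,3) (2,3,1,6,5) (2,3,5,6,1) (2,3,6,5,1) (2,5,1,6,3) (2,5,3,6,1) (2,6,1,5,3) (2,6,3,5,1) — 10.
B=5: (2,1,3,6,4) (2,1,4,6,3) (2,3,1,6,4) (2,3,4,6,1) (2,4,1,6,3) (2,4,3,6,1) — 6.
B=6: (2,1,3,5,4) (2,1,4,5,3) (2,3,1,5,4) (2,3,4,5,1) (2,4,1,5,3) (2,4,3,5,1) — 6.
Summing: 10 + 10 + 10 + 6 + 6 = 42.

42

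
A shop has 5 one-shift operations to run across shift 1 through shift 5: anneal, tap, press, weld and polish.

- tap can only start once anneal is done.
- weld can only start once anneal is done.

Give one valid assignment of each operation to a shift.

tap=shift 2; press=shift 1; weld=shift 2; polish=shift 1; anneal=shift 1

Checking: anneal(shift 1) before tap(shift 2); anneal(shift 1) before weld(shift 2).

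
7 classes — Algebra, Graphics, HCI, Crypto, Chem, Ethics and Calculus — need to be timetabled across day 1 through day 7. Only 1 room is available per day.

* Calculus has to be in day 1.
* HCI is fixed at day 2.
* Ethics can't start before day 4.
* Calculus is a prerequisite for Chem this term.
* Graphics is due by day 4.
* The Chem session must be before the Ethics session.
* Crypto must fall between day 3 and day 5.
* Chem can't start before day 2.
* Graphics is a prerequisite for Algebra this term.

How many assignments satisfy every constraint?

11

Splitting on Algebra: it can be day 4 (1), day 5 (2), day 6 (4), day 7 (4). Listing each branch's schedules as (Graphics, HCI, Crypto, Chem, Ethics, Calculus) by day number:
Algebra=day 4: (3,2,5,6,7,1) — 1.
Algebra=day 5: (3,2,4,6,7,1) (4,2,3,6,7,1) — 2.
Algebra=day 6: (3,2,4,5,7,1) (3,2,5,4,7,1) (4,2,3,5,7,1) (4,2,5,3,7,1) — 4.
Algebra=day 7: (3,2,4,5,6,1) (3,2,5,4,6,1) (4,2,3,5,6,1) (4,2,5,3,6,1) — 4.
Summing: 1 + 2 + 4 + 4 = 11.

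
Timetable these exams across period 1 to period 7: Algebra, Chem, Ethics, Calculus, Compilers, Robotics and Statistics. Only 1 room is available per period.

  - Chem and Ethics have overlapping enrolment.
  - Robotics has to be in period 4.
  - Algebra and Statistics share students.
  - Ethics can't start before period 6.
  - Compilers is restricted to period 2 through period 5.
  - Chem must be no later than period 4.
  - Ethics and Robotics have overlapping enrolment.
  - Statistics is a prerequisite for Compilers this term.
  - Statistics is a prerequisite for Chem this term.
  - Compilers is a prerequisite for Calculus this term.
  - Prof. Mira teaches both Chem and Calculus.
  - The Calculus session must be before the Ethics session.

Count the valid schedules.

Splitting on Chem: it can be period 2 (4), period 3 (5). Listing each branch's schedules as (Algebra, Ethics, Calculus, Compilers, Robotics, Statistics) by period number:
Chem=period 2: (3,7,6,5,4,1) (5,7,6,3,4,1) (6,7,5,3,4,1) (7,6,5,3,4,1) — 4.
Chem=period 3: (1,7,6,5,4,2) (2,7,6,5,4,1) (5,7,6,2,4,1) (6,7,5,2,4,1) (7,6,5,2,4,1) — 5.
Summing: 4 + 5 = 9.

9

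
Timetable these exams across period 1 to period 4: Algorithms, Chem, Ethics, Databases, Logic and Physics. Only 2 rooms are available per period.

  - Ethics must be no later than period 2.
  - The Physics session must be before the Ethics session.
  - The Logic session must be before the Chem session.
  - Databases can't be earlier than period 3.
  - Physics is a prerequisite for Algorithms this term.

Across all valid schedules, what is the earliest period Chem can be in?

period 2

Precedence pushes Chem to at least period 2.
Chem at period 2 is achievable: Physics in period 1; Databases in period 3; Chem in period 2; Ethics in period 2; Logic in period 1; Algorithms in period 3.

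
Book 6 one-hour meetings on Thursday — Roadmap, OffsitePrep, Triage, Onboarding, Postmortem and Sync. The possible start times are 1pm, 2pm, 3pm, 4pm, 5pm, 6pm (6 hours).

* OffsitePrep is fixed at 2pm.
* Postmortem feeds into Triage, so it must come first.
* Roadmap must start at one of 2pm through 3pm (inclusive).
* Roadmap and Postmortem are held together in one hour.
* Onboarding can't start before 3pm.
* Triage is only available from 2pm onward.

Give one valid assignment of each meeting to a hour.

Triage -> 3pm; Roadmap -> 2pm; Onboarding -> 3pm; OffsitePrep -> 2pm; Postmortem -> 2pm; Sync -> 1pm

Checking: Postmortem(2pm) before Triage(3pm); Roadmap = Postmortem = 2pm; Onboarding=3pm in [3pm,6pm]; Triage=3pm in [2pm,6pm]; Roadmap=2pm in [2pm,3pm]; OffsitePrep=2pm in [2pm,2pm].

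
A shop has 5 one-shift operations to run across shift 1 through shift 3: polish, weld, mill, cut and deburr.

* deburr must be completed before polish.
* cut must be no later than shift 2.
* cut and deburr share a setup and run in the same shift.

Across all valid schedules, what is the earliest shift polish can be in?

shift 2

Precedence pushes polish to at least shift 2.
polish at shift 2 is achievable: mill=shift 1; polish=shift 2; deburr=shift 1; weld=shift 1; cut=shift 1.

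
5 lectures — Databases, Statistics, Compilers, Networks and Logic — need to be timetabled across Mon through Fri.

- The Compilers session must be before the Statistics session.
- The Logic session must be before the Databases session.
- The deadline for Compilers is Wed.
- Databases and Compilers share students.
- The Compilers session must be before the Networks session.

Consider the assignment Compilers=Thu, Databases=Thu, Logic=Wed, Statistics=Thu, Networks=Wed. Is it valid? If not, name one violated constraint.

Invalid. The Compilers session must be before the Networks session.

The Logic session must be before the Databases session — holds.
The deadline for Compilers is Wed — violated.
Databases and Compilers share students — violated.
The Compilers session must be before the Networks session — violated.
The Compilers session must be before the Statistics session — violated.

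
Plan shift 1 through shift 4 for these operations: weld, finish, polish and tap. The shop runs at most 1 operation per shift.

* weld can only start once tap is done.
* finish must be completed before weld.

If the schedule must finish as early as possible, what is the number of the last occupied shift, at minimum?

shift 4

The precedence chain requires at least 2 distinct shifts.
With at most 1 per shift and 4 operations, at least 4 shifts are needed.
4 works (last occupied shift: shift 4): for example tap in shift 2; polish in shift 4; finish in shift 1; weld in shift 3.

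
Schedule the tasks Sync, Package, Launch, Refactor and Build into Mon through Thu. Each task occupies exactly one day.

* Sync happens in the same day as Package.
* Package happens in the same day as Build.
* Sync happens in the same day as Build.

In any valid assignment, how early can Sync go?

Sync at Mon is achievable: Refactor=Mon, Build=Mon, Package=Mon, Sync=Mon, Launch=Mon.

Mon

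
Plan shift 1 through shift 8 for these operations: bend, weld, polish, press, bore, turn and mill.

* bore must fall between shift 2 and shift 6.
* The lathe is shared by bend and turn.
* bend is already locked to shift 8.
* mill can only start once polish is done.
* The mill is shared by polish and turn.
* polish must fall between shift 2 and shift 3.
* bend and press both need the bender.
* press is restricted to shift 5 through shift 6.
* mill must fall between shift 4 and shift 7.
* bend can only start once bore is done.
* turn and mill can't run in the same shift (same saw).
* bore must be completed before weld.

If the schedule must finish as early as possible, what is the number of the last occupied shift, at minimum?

shift 8

The precedence chain requires at least 2 distinct shifts.
bend can't be placed before shift 8, so the schedule must run through at least shift 8.
8 works (last occupied shift: shift 8): for example bore -> shift 2, mill -> shift 4, turn -> shift 1, press -> shift 5, polish -> shift 2, weld -> shift 3, bend -> shift 8.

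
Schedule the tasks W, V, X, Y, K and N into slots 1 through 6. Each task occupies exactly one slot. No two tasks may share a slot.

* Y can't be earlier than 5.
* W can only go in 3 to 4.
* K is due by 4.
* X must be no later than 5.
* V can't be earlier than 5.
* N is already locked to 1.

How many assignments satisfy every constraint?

8

Splitting on W: it can be 3 (4), 4 (4). Listing each branch's schedules as (V, X, Y, K, N):
W=3: (5,2,6,4,1) (5,4,6,2,1) (6,2,5,4,1) (6,4,5,2,1) — 4.
W=4: (5,2,6,3,1) (5,3,6,2,1) (6,2,5,3,1) (6,3,5,2,1) — 4.
Summing: 4 + 4 = 8.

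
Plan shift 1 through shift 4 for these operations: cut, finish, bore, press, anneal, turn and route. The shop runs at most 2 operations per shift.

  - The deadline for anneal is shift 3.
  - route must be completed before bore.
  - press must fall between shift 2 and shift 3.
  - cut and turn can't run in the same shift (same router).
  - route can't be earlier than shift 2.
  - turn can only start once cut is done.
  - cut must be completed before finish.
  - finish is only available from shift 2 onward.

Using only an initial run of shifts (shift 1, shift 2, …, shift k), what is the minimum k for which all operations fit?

4 shifts

The precedence chain requires at least 2 distinct shifts.
With at most 2 per shift and 7 operations, at least 4 shifts are needed.
Propagating the time windows through the other constraints, bore can't land before shift 3, so the schedule must run through at least shift 3.
4 works (last occupied shift: shift 4): for example route=shift 3, cut=shift 1, turn=shift 3, bore=shift 4, anneal=shift 1, finish=shift 2, press=shift 2.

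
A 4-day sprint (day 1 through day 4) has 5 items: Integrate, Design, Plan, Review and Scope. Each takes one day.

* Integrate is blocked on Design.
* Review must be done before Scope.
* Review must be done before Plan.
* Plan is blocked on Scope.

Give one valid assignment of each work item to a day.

Review -> day 1; Plan -> day 3; Integrate -> day 2; Scope -> day 2; Design -> day 1

Checking: Review(day 1) before Scope(day 2); Review(day 1) before Plan(day 3); Scope(day 2) before Plan(day 3); Design(day 1) before Integrate(day 2).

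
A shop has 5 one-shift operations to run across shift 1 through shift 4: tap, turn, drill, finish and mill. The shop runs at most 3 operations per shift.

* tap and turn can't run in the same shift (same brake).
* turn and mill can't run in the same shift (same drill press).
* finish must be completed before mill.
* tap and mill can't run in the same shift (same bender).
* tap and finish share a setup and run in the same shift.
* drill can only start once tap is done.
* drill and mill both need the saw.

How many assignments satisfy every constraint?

Splitting on tap: it can be shift 1 (12), shift 2 (4). Listing each branch's schedules as (turn, drill, finish, mill) by shift number:
tap=shift 1: (2,2,1,3) (2,2,1,4) (2,3,1,4) (2,4,1,3) (3,2,1,4) (3,3,1,2) (3,3,1,4) (3,4,1,2) (4,2,1,3) (4,3,1,2) (4,4,1,2) (4,4,1,3) — 12.
tap=shift 2: (1,3,2,4) (1,4,2,3) (3,3,2,4) (4,4,2,3) — 4.
Summing: 12 + 4 = 16.

16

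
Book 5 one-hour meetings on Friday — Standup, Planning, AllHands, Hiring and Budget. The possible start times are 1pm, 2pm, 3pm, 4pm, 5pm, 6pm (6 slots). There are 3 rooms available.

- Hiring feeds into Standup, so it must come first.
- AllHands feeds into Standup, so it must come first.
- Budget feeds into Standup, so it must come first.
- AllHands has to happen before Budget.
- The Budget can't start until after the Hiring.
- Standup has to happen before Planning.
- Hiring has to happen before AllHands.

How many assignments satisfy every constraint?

Splitting on Standup: it can be 4pm (2), 5pm (4). Listing each branch's schedules as (Planning, AllHands, Hiring, Budget):
Standup=4pm: (5pm,2pm,1pm,3pm) (6pm,2pm,1pm,3pm) — 2.
Standup=5pm: (6pm,2pm,1pm,3pm) (6pm,2pm,1pm,4pm) (6pm,3pm,1pm,4pm) (6pm,3pm,2pm,4pm) — 4.
Summing: 2 + 4 = 6.

6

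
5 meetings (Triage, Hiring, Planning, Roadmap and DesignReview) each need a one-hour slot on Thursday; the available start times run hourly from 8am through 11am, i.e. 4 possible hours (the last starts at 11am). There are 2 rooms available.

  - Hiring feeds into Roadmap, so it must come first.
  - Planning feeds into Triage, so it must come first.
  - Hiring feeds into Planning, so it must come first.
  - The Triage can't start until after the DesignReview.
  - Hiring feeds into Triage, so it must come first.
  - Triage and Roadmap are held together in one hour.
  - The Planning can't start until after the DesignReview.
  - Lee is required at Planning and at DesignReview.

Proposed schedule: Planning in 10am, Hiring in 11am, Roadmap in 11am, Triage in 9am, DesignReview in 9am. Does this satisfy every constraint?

Triage and Roadmap are held together in one hour — violated.
Hiring feeds into Roadmap, so it must come first — violated.
The Triage can't start until after the DesignReview — violated.
The Planning can't start until after the DesignReview — holds.
There are 2 rooms available — holds.
Hiring feeds into Triage, so it must come first — violated.
Hiring feeds into Planning, so it must come first — violated.
Lee is required at Planning and at DesignReview — holds.
Planning feeds into Triage, so it must come first — violated.

Invalid. Hiring feeds into Triage, so it must come first.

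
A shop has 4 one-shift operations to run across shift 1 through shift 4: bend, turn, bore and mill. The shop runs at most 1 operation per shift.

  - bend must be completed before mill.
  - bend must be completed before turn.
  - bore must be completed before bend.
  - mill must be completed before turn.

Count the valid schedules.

1

Enumerating: bend in shift 2; turn in shift 4; bore in shift 1; mill in shift 3.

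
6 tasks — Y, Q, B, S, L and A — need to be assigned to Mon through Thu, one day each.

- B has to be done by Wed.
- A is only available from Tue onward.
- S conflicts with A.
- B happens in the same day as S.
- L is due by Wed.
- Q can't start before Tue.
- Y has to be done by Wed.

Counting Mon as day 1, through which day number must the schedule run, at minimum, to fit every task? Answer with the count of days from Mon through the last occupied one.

2

Q can't be placed before Tue — that is day 2 counting from Mon — so the schedule must run through at least 2 days.
2 works (last occupied day: Tue): for example S=Mon; A=Tue; B=Mon; Y=Mon; L=Mon; Q=Tue.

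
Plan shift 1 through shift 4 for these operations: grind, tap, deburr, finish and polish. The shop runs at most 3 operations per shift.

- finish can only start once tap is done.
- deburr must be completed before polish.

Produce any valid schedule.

polish in shift 2, finish in shift 2, grind in shift 1, tap in shift 1, deburr in shift 1

Checking: tap(shift 1) before finish(shift 2); deburr(shift 1) before polish(shift 2); max 3 per shift (cap 3).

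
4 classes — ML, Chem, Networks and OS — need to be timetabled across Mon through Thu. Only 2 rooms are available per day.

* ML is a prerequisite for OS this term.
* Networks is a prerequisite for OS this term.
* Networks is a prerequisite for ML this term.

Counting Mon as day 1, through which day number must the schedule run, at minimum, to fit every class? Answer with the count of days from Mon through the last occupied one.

3 days

The precedence chain requires at least 3 distinct days.
With at most 2 per day and 4 classes, at least 2 days are needed.
3 works (last occupied day: Wed): for example ML -> Tue, Networks -> Mon, OS -> Wed, Chem -> Mon.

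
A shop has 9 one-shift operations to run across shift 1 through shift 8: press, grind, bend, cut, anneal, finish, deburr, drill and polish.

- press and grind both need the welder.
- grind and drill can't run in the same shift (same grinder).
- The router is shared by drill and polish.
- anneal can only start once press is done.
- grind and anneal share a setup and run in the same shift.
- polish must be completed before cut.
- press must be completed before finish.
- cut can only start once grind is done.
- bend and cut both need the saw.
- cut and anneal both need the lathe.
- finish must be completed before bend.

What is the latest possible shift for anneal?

shift 7

Precedence pushes anneal to at least shift 2; anneal must be in the same shift as grind, which can't be after shift 7, so anneal is at most shift 7.
anneal at shift 7 is achievable: polish=shift 1, cut=shift 8, deburr=shift 1, press=shift 1, finish=shift 2, anneal=shift 7, bend=shift 3, grind=shift 7, drill=shift 2.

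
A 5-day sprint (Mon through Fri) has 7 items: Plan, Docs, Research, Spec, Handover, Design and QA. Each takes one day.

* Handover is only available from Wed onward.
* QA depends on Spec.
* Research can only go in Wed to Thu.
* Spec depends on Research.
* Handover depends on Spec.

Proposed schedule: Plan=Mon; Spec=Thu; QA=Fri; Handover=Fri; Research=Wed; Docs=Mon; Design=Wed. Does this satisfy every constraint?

Research can only go in Wed to Thu — holds.
Handover is only available from Wed onward — holds.
QA depends on Spec — holds.
Handover depends on Spec — holds.
Spec depends on Research — holds.

Yes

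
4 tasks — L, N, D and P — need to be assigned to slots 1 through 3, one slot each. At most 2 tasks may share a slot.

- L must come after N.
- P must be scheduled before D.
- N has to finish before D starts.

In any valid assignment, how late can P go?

2

Downstream work caps P at 2.
P at 2 is achievable: L=2, P=2, N=1, D=3.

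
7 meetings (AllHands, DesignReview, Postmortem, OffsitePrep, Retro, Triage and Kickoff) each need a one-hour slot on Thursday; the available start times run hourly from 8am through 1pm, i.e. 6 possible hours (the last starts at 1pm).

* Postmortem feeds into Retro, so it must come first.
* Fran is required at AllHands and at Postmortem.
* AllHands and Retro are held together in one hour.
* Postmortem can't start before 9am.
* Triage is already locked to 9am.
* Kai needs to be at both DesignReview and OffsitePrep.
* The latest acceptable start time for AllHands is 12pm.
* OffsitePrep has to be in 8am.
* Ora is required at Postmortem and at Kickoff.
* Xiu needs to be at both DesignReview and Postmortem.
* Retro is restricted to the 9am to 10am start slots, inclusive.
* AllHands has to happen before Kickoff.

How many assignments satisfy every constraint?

Splitting on DesignReview: it can be 10am (3), 11am (3), 12pm (3), 1pm (3). Listing each branch's schedules as (AllHands, Postmortem, OffsitePrep, Retro, Triage, Kickoff):
DesignReview=10am: (10am,9am,8am,10am,9am,11am) (10am,9am,8am,10am,9am,12pm) (10am,9am,8am,10am,9am,1pm) — 3.
DesignReview=11am: (10am,9am,8am,10am,9am,11am) (10am,9am,8am,10am,9am,12pm) (10am,9am,8am,10am,9am,1pm) — 3.
DesignReview=12pm: (10am,9am,8am,10am,9am,11am) (10am,9am,8am,10am,9am,12pm) (10am,9am,8am,10am,9am,1pm) — 3.
DesignReview=1pm: (10am,9am,8am,10am,9am,11am) (10am,9am,8am,10am,9am,12pm) (10am,9am,8am,10am,9am,1pm) — 3.
Summing: 3 + 3 + 3 + 3 = 12.

12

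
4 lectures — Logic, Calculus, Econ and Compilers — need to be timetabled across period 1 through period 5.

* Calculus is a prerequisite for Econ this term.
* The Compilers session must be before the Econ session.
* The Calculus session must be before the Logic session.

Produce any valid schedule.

Calculus in period 1, Compilers in period 1, Econ in period 2, Logic in period 2

Checking: Compilers(period 1) before Econ(period 2); Calculus(period 1) before Logic(period 2); Calculus(period 1) before Econ(period 2).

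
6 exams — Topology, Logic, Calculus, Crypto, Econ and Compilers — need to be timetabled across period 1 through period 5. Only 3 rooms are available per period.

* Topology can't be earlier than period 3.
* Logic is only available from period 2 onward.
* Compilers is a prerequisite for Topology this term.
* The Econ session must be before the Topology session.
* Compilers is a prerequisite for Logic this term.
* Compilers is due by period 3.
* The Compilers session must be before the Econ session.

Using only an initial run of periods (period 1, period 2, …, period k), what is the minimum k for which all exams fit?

The precedence chain requires at least 3 distinct periods.
With at most 3 per period and 6 exams, at least 2 periods are needed.
3 works (last occupied period: period 3): for example Econ -> period 2; Logic -> period 2; Crypto -> period 1; Topology -> period 3; Calculus -> period 1; Compilers -> period 1.

3 periods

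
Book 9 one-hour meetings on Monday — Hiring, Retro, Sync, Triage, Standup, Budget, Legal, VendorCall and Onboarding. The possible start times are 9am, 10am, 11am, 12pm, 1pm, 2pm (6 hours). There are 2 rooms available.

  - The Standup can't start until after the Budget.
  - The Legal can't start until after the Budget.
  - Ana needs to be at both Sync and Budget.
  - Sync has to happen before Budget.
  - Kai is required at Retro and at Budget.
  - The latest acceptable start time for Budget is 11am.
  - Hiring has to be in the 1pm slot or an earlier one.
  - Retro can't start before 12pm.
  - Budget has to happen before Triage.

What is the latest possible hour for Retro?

2pm

Retro is available from 12pm.
Retro at 2pm is achievable: Retro in 2pm, Legal in 12pm, Hiring in 9am, Triage in 11am, Budget in 10am, Standup in 11am, Sync in 9am, VendorCall in 10am, Onboarding in 12pm.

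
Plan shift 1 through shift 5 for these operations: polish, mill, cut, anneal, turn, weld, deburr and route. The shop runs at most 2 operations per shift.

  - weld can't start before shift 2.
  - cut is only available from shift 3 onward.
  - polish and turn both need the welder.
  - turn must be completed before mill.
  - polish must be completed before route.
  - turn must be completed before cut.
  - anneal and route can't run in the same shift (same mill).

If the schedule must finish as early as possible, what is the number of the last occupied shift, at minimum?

shift 4

The precedence chain requires at least 2 distinct shifts.
With at most 2 per shift and 8 operations, at least 4 shifts are needed.
cut can't be placed before shift 3, so the schedule must run through at least shift 3.
4 works (last occupied shift: shift 4): for example anneal=shift 1; turn=shift 1; weld=shift 2; deburr=shift 4; polish=shift 2; route=shift 4; cut=shift 3; mill=shift 3.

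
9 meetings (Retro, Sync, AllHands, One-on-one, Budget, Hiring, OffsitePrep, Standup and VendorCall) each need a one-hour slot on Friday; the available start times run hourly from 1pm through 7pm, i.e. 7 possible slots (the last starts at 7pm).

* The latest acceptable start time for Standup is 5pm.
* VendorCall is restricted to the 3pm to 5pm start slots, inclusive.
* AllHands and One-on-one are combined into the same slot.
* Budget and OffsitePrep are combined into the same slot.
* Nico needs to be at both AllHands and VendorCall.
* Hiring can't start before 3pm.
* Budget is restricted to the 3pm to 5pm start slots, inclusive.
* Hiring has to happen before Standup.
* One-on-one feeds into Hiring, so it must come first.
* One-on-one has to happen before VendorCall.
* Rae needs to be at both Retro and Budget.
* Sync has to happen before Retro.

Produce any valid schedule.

Budget=3pm; VendorCall=3pm; Retro=2pm; Standup=4pm; Sync=1pm; One-on-one=1pm; Hiring=3pm; OffsitePrep=3pm; AllHands=1pm

Checking: Sync(1pm) before Retro(2pm); One-on-one(1pm) before Hiring(3pm); Hiring(3pm) before Standup(4pm); One-on-one(1pm) before VendorCall(3pm); AllHands(1pm) != VendorCall(3pm); Retro(2pm) != Budget(3pm); Budget = OffsitePrep = 3pm; AllHands = One-on-one = 1pm; Budget=3pm in [3pm,5pm]; Standup=4pm in [1pm,5pm]; VendorCall=3pm in [3pm,5pm]; Hiring=3pm in [3pm,7pm].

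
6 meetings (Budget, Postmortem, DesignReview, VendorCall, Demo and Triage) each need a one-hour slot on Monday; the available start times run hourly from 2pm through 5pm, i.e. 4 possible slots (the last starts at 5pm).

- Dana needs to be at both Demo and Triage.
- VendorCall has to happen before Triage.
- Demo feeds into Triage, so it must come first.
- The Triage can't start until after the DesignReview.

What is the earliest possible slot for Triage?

Precedence pushes Triage to at least 3pm.
Triage at 3pm is achievable: Budget -> 2pm, DesignReview -> 2pm, Postmortem -> 2pm, VendorCall -> 2pm, Triage -> 3pm, Demo -> 2pm.

3pm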